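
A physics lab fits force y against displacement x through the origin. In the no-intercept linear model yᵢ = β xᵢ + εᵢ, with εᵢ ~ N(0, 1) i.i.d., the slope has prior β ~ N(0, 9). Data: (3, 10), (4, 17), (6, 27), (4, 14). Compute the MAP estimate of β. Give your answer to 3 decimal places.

log p(β | y) = −Σ(yᵢ − βxᵢ)²/(2·1) − β²/(2·9) + const.
Setting the derivative to zero: Σxᵢ(yᵢ − βxᵢ)/1 − β/9 = 0, so β = Σxᵢyᵢ / (Σxᵢ² + σ²/τ²).
Σxᵢyᵢ = 3·10 + 4·17 + 6·27 + 4·14 = 316; Σxᵢ² = 77; σ²/τ² = 1/9.
β̂_MAP = 316 / (77 + 1/9) = 316/(694/9) = 1422/347 ≈ 4.098.

β̂_MAP = 4.098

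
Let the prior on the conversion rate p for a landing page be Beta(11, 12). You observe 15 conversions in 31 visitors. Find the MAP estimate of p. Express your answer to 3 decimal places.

p̂_MAP = 0.481

Prior: Beta(11, 12).
Data: 15 successes in 31 trials. The binomial likelihood contributes p^15(1−p)^16, so the posterior is Beta(11+15, 12+16) = Beta(26, 28).
For Beta(a, b) with a, b > 1 the mode is (a−1)/(a+b−2) = 25/52 ≈ 0.481.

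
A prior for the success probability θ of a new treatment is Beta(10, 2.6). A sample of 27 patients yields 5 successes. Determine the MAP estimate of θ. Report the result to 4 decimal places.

θ̂_MAP = 0.3723

Prior: Beta(10, 2.6).
Data: 5 successes in 27 trials. The binomial likelihood contributes θ^5(1−θ)^22, so the posterior is Beta(10+5, 2.6+22) = Beta(15, 24.6).
For Beta(a, b) with a, b > 1 the mode is (a−1)/(a+b−2) = 14/37.6 ≈ 0.3723.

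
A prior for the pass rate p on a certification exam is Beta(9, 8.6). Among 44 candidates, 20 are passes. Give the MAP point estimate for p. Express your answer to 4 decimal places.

Prior: Beta(9, 8.6).
Data: 20 successes in 44 trials. The binomial likelihood contributes p^20(1−p)^24, so the posterior is Beta(9+20, 8.6+24) = Beta(29, 32.6).
For Beta(a, b) with a, b > 1 the mode is (a−1)/(a+b−2) = 28/59.6 ≈ 0.4698.

p̂_MAP = 0.4698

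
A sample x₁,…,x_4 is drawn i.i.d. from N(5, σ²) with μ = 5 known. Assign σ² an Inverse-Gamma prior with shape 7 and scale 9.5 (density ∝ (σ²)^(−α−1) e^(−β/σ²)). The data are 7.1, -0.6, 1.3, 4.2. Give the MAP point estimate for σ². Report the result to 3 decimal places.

σ̂²_MAP = 3.455

Sum of squared deviations about the known mean: SS = (7.1−5)² + (-0.6−5)² + (1.3−5)² + (4.2−5)² = 50.1.
The Normal likelihood contributes (σ²)^(−n/2) exp(−SS/(2σ²)), so the posterior is Inverse-Gamma(α + n/2, β + SS/2) = Inverse-Gamma(9, 34.55).
The mode of Inverse-Gamma(a, b) is b/(a+1) = 34.55/10 ≈ 3.455.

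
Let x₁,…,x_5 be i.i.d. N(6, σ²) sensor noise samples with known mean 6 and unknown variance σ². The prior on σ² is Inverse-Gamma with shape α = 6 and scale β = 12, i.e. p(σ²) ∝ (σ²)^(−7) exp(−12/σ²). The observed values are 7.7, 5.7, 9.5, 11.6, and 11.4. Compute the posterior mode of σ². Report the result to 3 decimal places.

σ̂²_MAP = 5.250

Sum of squared deviations about the known mean: SS = (7.7−6)² + (5.7−6)² + (9.5−6)² + (11.6−6)² + (11.4−6)² = 75.75.
The Normal likelihood contributes (σ²)^(−n/2) exp(−SS/(2σ²)), so the posterior is Inverse-Gamma(α + n/2, β + SS/2) = Inverse-Gamma(8.5, 49.875).
The mode of Inverse-Gamma(a, b) is b/(a+1) = 49.875/9.5 ≈ 5.250.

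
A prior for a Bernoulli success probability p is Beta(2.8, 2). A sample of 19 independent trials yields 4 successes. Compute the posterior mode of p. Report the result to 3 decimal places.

p̂_MAP = 0.266

Prior: Beta(2.8, 2).
Data: 4 successes in 19 trials. The binomial likelihood contributes p^4(1−p)^15, so the posterior is Beta(2.8+4, 2+15) = Beta(6.8, 17).
For Beta(a, b) with a, b > 1 the mode is (a−1)/(a+b−2) = 5.8/21.8 ≈ 0.266.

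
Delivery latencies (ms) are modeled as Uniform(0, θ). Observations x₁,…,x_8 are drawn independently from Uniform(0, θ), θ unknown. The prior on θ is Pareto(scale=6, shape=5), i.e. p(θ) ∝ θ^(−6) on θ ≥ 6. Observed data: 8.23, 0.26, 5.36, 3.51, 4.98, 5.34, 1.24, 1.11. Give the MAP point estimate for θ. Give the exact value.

θ̂_MAP = 8.23

The Uniform(0, θ) likelihood is θ^(−n) for θ ≥ max(xᵢ), zero otherwise. Here max(xᵢ) = 8.23.
Posterior ∝ θ^(−6) · θ^(−8) = θ^(−14) on θ ≥ max(6, 8.23) = 8.23.
This density is strictly decreasing in θ, so the posterior mode lies at the lower boundary of the support.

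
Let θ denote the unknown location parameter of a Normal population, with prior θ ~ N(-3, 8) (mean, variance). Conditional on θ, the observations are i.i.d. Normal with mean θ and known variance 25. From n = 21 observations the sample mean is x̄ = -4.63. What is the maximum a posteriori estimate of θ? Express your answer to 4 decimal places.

θ̂_MAP = -4.4189

n = 21, x̄ = -4.63.
For a Normal prior and Normal likelihood with known variance, the posterior is Normal; its mode equals its mean, the precision-weighted average.
Prior precision 1/σ₀² = 1/8 = 0.125; data precision n/σ² = 21/25 = 0.84.
θ̂ = (0.125·(-3) + 0.84·(-4.63)) / (0.125 + 0.84) = (-4.2642)/0.965 = -21321/4825 ≈ -4.4189.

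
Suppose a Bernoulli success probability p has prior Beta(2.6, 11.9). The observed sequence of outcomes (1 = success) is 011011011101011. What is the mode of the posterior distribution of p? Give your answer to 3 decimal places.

p̂_MAP = 0.422

Prior: Beta(2.6, 11.9).
Data: 10 successes in 15 trials (from the sequence). The binomial likelihood contributes p^10(1−p)^5, so the posterior is Beta(2.6+10, 11.9+5) = Beta(12.6, 16.9).
For Beta(a, b) with a, b > 1 the mode is (a−1)/(a+b−2) = 11.6/27.5 ≈ 0.422.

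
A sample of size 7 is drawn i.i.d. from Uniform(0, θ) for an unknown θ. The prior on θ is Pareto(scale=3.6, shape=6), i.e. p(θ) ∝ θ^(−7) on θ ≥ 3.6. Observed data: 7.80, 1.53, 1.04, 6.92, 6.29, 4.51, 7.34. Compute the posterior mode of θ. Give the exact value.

θ̂_MAP = 7.80

The Uniform(0, θ) likelihood is θ^(−n) for θ ≥ max(xᵢ), zero otherwise. Here max(xᵢ) = 7.80.
Posterior ∝ θ^(−7) · θ^(−7) = θ^(−14) on θ ≥ max(3.6, 7.80) = 7.80.
This density is strictly decreasing in θ, so the posterior mode lies at the lower boundary of the support.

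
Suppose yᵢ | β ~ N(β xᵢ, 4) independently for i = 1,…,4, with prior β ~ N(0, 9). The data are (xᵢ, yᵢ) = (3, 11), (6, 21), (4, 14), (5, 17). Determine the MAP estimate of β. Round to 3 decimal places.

β̂_MAP = 3.470

log p(β | y) = −Σ(yᵢ − βxᵢ)²/(2·4) − β²/(2·9) + const.
Setting the derivative to zero: Σxᵢ(yᵢ − βxᵢ)/4 − β/9 = 0, so β = Σxᵢyᵢ / (Σxᵢ² + σ²/τ²).
Σxᵢyᵢ = 3·11 + 6·21 + 4·14 + 5·17 = 300; Σxᵢ² = 86; σ²/τ² = 4/9.
β̂_MAP = 300 / (86 + 4/9) = 300/(778/9) = 1350/389 ≈ 3.470.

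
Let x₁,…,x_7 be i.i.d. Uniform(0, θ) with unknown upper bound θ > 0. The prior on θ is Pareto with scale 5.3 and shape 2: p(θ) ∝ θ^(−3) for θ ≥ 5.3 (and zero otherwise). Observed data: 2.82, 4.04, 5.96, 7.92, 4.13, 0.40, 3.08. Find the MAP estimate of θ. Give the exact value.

θ̂_MAP = 7.92

The Uniform(0, θ) likelihood is θ^(−n) for θ ≥ max(xᵢ), zero otherwise. Here max(xᵢ) = 7.92.
Posterior ∝ θ^(−3) · θ^(−7) = θ^(−10) on θ ≥ max(5.3, 7.92) = 7.92.
This density is strictly decreasing in θ, so the posterior mode lies at the lower boundary of the support.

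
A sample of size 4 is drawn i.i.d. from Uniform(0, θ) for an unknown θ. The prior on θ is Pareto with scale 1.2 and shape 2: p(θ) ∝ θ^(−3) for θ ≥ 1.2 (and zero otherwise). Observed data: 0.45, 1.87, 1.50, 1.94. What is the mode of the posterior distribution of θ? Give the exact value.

θ̂_MAP = 1.94

The Uniform(0, θ) likelihood is θ^(−n) for θ ≥ max(xᵢ), zero otherwise. Here max(xᵢ) = 1.94.
Posterior ∝ θ^(−3) · θ^(−4) = θ^(−7) on θ ≥ max(1.2, 1.94) = 1.94.
This density is strictly decreasing in θ, so the posterior mode lies at the lower boundary of the support.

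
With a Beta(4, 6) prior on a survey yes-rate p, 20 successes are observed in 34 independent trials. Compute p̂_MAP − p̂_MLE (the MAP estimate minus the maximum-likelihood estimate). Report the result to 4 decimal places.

Posterior is Beta(24, 20); MAP = (24−1)/(44−2) = 23/42 ≈ 0.54762.
MLE ignores the prior: p̂_MLE = k/n = 20/34 ≈ 0.58824.
Difference = 23/42 − 20/34 = -29/714 ≈ -0.0406.

MAP − MLE = -0.0406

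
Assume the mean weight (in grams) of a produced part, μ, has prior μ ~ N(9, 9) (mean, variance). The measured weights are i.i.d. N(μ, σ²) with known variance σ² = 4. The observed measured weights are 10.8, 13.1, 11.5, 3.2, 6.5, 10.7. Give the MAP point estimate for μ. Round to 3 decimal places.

μ̂_MAP = 9.279

n = 6; x̄ = (10.8 + 13.1 + 11.5 + 3.2 + 6.5 + 10.7)/6 = 55.8/6 = 9.3.
For a Normal prior and Normal likelihood with known variance, the posterior is Normal; its mode equals its mean, the precision-weighted average.
Prior precision 1/σ₀² = 1/9; data precision n/σ² = 6/4 = 1.5.
μ̂ = ((1/9)·9 + 1.5·9.3) / (1/9 + 1.5) = 14.95/(29/18) = 2691/290 ≈ 9.279.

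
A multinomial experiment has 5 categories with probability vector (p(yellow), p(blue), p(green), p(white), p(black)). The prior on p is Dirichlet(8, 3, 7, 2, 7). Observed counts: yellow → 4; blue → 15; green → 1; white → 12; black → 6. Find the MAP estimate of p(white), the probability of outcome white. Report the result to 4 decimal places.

The posterior is Dirichlet(αᵢ + nᵢ) = Dirichlet(12, 18, 8, 14, 13).
For a Dirichlet(a₁,…,a_K) with all aᵢ > 1, the mode has j-th component (aⱼ − 1)/(Σaᵢ − K).
Here Σaᵢ = 65 and K = 5, so p(white) = (14 − 1)/(65 − 5) = 13/60 ≈ 0.2167.

MAP estimate of p(white) = 0.2167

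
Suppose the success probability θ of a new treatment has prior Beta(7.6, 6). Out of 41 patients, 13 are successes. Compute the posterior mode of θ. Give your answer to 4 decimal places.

Prior: Beta(7.6, 6).
Data: 13 successes in 41 trials. The binomial likelihood contributes θ^13(1−θ)^28, so the posterior is Beta(7.6+13, 6+28) = Beta(20.6, 34).
For Beta(a, b) with a, b > 1 the mode is (a−1)/(a+b−2) = 19.6/52.6 ≈ 0.3726.

θ̂_MAP = 0.3726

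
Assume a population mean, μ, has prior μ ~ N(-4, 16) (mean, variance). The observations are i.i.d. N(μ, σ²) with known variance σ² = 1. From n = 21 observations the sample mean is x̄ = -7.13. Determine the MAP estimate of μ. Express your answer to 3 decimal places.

μ̂_MAP = -7.121

n = 21, x̄ = -7.13.
For a Normal prior and Normal likelihood with known variance, the posterior is Normal; its mode equals its mean, the precision-weighted average.
Prior precision 1/σ₀² = 1/16 = 0.0625; data precision n/σ² = 21/1 = 21.
μ̂ = (0.0625·(-4) + 21·(-7.13)) / (0.0625 + 21) = (-149.98)/21.0625 = -59992/8425 ≈ -7.121.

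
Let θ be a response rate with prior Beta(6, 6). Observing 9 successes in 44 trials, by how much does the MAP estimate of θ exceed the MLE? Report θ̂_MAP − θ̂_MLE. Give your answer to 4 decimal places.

Posterior is Beta(15, 41); MAP = (15−1)/(56−2) = 14/54 ≈ 0.25926.
MLE ignores the prior: θ̂_MLE = k/n = 9/44 ≈ 0.20455.
Difference = 14/54 − 9/44 = 65/1188 ≈ 0.0547.

MAP − MLE = 0.0547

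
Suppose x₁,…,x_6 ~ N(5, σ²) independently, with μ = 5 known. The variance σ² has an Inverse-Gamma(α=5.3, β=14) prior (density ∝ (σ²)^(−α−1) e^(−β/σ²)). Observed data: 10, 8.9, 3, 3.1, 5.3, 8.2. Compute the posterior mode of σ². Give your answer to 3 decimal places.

σ̂²_MAP = 4.632

Sum of squared deviations about the known mean: SS = (10−5)² + (8.9−5)² + (3−5)² + (3.1−5)² + (5.3−5)² + (8.2−5)² = 58.15.
The Normal likelihood contributes (σ²)^(−n/2) exp(−SS/(2σ²)), so the posterior is Inverse-Gamma(α + n/2, β + SS/2) = Inverse-Gamma(8.3, 43.075).
The mode of Inverse-Gamma(a, b) is b/(a+1) = 43.075/9.3 ≈ 4.632.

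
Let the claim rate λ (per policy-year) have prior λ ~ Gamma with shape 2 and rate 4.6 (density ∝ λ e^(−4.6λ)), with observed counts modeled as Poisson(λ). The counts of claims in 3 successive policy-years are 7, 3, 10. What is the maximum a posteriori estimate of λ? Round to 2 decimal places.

λ̂_MAP = 2.76

Σxᵢ = 7+3+10 = 20, with n = 3.
Posterior ∝ λe^(−4.6λ) · λ^20e^(−3λ) = λ^21e^(−7.6λ), i.e. Gamma(shape=22, rate=7.6).
The mode of a Gamma(a, b) with a ≥ 1 (shape–rate) is (a−1)/b = 21/7.6 ≈ 2.76.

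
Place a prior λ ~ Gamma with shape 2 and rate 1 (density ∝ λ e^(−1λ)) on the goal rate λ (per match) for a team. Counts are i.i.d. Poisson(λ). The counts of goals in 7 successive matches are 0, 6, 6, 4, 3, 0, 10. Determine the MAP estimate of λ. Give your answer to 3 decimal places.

Σxᵢ = 0+6+6+4+3+0+10 = 29, with n = 7.
Posterior ∝ λe^(−1λ) · λ^29e^(−7λ) = λ^30e^(−8λ), i.e. Gamma(shape=31, rate=8).
The mode of a Gamma(a, b) with a ≥ 1 (shape–rate) is (a−1)/b = 30/8 ≈ 3.750.

λ̂_MAP = 3.750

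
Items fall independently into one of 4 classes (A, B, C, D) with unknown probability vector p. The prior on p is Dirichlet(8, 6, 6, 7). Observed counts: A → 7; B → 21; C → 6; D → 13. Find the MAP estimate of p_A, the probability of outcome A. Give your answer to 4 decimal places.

The posterior is Dirichlet(αᵢ + nᵢ) = Dirichlet(15, 27, 12, 20).
For a Dirichlet(a₁,…,a_K) with all aᵢ > 1, the mode has j-th component (aⱼ − 1)/(Σaᵢ − K).
Here Σaᵢ = 74 and K = 4, so p_A = (15 − 1)/(74 − 4) = 14/70 ≈ 0.2000.

MAP estimate of p_A = 0.2000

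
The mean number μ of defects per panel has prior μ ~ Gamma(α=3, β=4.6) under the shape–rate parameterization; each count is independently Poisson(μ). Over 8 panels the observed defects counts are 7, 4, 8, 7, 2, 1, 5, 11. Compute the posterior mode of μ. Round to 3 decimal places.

μ̂_MAP = 3.730

Σxᵢ = 7+4+8+7+2+1+5+11 = 45, with n = 8.
Posterior ∝ μ^2e^(−4.6μ) · μ^45e^(−8μ) = μ^47e^(−12.6μ), i.e. Gamma(shape=48, rate=12.6).
The mode of a Gamma(a, b) with a ≥ 1 (shape–rate) is (a−1)/b = 47/12.6 ≈ 3.730.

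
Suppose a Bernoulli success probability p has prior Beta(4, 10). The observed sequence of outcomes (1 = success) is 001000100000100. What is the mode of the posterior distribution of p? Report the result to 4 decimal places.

Prior: Beta(4, 10).
Data: 3 successes in 15 trials (from the sequence). The binomial likelihood contributes p^3(1−p)^12, so the posterior is Beta(4+3, 10+12) = Beta(7, 22).
For Beta(a, b) with a, b > 1 the mode is (a−1)/(a+b−2) = 6/27 ≈ 0.2222.

p̂_MAP = 0.2222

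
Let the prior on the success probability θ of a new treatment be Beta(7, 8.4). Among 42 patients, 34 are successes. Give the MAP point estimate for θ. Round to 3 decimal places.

θ̂_MAP = 0.722

Prior: Beta(7, 8.4).
Data: 34 successes in 42 trials. The binomial likelihood contributes θ^34(1−θ)^8, so the posterior is Beta(7+34, 8.4+8) = Beta(41, 16.4).
For Beta(a, b) with a, b > 1 the mode is (a−1)/(a+b−2) = 40/55.4 ≈ 0.722.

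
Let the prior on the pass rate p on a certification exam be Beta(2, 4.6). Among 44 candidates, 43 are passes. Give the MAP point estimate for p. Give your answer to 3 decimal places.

Prior: Beta(2, 4.6).
Data: 43 successes in 44 trials. The binomial likelihood contributes p^43(1−p)^1, so the posterior is Beta(2+43, 4.6+1) = Beta(45, 5.6).
For Beta(a, b) with a, b > 1 the mode is (a−1)/(a+b−2) = 44/48.6 ≈ 0.905.

p̂_MAP = 0.905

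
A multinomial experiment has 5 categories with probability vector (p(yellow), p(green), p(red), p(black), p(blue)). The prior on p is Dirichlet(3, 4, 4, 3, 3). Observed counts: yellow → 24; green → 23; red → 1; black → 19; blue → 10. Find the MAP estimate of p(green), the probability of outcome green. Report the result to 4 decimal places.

The posterior is Dirichlet(αᵢ + nᵢ) = Dirichlet(27, 27, 5, 22, 13).
For a Dirichlet(a₁,…,a_K) with all aᵢ > 1, the mode has j-th component (aⱼ − 1)/(Σaᵢ − K).
Here Σaᵢ = 94 and K = 5, so p(green) = (27 − 1)/(94 − 5) = 26/89 ≈ 0.2921.

MAP estimate of p(green) = 0.2921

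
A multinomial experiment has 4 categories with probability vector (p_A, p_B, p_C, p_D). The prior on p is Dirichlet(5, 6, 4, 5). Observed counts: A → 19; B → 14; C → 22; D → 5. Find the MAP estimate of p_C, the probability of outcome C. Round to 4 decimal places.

The posterior is Dirichlet(αᵢ + nᵢ) = Dirichlet(24, 20, 26, 10).
For a Dirichlet(a₁,…,a_K) with all aᵢ > 1, the mode has j-th component (aⱼ − 1)/(Σaᵢ − K).
Here Σaᵢ = 80 and K = 4, so p_C = (26 − 1)/(80 − 4) = 25/76 ≈ 0.3289.

MAP estimate of p_C = 0.3289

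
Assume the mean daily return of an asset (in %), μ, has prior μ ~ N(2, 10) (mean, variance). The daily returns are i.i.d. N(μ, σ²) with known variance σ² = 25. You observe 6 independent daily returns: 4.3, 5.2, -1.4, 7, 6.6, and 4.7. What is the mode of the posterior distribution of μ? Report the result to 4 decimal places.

μ̂_MAP = 3.6941

n = 6; x̄ = (4.3 + 5.2 + (-1.4) + 7 + 6.6 + 4.7)/6 = 26.4/6 = 4.4.
For a Normal prior and Normal likelihood with known variance, the posterior is Normal; its mode equals its mean, the precision-weighted average.
Prior precision 1/σ₀² = 1/10 = 0.1; data precision n/σ² = 6/25 = 0.24.
μ̂ = (0.1·2 + 0.24·4.4) / (0.1 + 0.24) = 1.256/0.34 = 314/85 ≈ 3.6941.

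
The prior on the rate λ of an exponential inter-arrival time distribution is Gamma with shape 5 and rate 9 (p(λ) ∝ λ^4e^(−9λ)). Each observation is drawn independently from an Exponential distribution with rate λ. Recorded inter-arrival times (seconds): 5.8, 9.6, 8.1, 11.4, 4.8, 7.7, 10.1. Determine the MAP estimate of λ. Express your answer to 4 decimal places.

λ̂_MAP = 0.1654

The Exponential(rate=λ) likelihood is ∝ λ^n e^(−λΣtᵢ). Here n = 7 and Σtᵢ = 5.8 + 9.6 + 8.1 + 11.4 + 4.8 + 7.7 + 10.1 = 57.5.
Posterior ∝ λ^4e^(−9λ) · λ^7e^(−57.5λ) = λ^11e^(−66.5λ), i.e. Gamma(12, 66.5).
Mode = (a−1)/b = 11/66.5 ≈ 0.1654.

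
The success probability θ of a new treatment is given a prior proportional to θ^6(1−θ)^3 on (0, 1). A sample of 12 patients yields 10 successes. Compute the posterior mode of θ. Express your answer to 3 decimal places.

The prior density ∝ θ^6(1−θ)^3 is the kernel of Beta(7, 4).
Data: 10 successes in 12 trials. The binomial likelihood contributes θ^10(1−θ)^2, so the posterior is Beta(7+10, 4+2) = Beta(17, 6).
For Beta(a, b) with a, b > 1 the mode is (a−1)/(a+b−2) = 16/21 ≈ 0.762.

θ̂_MAP = 0.762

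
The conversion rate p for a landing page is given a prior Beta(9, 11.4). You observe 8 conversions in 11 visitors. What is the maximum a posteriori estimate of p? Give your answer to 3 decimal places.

p̂_MAP = 0.544

Prior: Beta(9, 11.4).
Data: 8 successes in 11 trials. The binomial likelihood contributes p^8(1−p)^3, so the posterior is Beta(9+8, 11.4+3) = Beta(17, 14.4).
For Beta(a, b) with a, b > 1 the mode is (a−1)/(a+b−2) = 16/29.4 ≈ 0.544.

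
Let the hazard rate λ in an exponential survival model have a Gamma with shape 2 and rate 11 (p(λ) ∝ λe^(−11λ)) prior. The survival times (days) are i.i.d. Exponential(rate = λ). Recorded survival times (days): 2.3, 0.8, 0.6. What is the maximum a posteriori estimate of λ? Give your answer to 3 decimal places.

λ̂_MAP = 0.272

The Exponential(rate=λ) likelihood is ∝ λ^n e^(−λΣtᵢ). Here n = 3 and Σtᵢ = 2.3 + 0.8 + 0.6 = 3.7.
Posterior ∝ λe^(−11λ) · λ^3e^(−3.7λ) = λ^4e^(−14.7λ), i.e. Gamma(5, 14.7).
Mode = (a−1)/b = 4/14.7 ≈ 0.272.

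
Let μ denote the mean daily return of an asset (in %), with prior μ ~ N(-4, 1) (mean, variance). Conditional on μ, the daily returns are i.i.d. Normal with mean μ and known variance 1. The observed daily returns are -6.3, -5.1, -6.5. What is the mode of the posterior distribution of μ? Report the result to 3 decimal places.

μ̂_MAP = -5.475

n = 3; x̄ = ((-6.3) + (-5.1) + (-6.5))/3 = -17.9/3 = -179/30 ≈ -5.9667.
For a Normal prior and Normal likelihood with known variance, the posterior is Normal; its mode equals its mean, the precision-weighted average.
Prior precision 1/σ₀² = 1/1 = 1; data precision n/σ² = 3/1 = 3.
μ̂ = (1·(-4) + 3·(-179/30)) / (1 + 3) = (-21.9)/4 = -5.475.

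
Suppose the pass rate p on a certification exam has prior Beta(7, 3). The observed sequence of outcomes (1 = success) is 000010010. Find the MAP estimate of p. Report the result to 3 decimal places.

p̂_MAP = 0.471

Prior: Beta(7, 3).
Data: 2 successes in 9 trials (from the sequence). The binomial likelihood contributes p^2(1−p)^7, so the posterior is Beta(7+2, 3+7) = Beta(9, 10).
For Beta(a, b) with a, b > 1 the mode is (a−1)/(a+b−2) = 8/17 ≈ 0.471.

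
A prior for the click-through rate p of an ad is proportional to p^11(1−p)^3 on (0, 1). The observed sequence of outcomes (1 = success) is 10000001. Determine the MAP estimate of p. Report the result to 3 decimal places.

The prior density ∝ p^11(1−p)^3 is the kernel of Beta(12, 4).
Data: 2 successes in 8 trials (from the sequence). The binomial likelihood contributes p^2(1−p)^6, so the posterior is Beta(12+2, 4+6) = Beta(14, 10).
For Beta(a, b) with a, b > 1 the mode is (a−1)/(a+b−2) = 13/22 ≈ 0.591.

p̂_MAP = 0.591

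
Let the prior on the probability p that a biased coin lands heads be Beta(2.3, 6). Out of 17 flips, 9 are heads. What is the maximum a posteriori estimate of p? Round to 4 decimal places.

Prior: Beta(2.3, 6).
Data: 9 successes in 17 trials. The binomial likelihood contributes p^9(1−p)^8, so the posterior is Beta(2.3+9, 6+8) = Beta(11.3, 14).
For Beta(a, b) with a, b > 1 the mode is (a−1)/(a+b−2) = 10.3/23.3 ≈ 0.4421.

p̂_MAP = 0.4421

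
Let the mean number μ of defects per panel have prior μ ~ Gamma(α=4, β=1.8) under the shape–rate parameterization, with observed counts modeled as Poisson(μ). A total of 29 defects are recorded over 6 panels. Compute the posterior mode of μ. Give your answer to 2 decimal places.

μ̂_MAP = 4.10

Σxᵢ = 29, n = 6.
Posterior ∝ μ^3e^(−1.8μ) · μ^29e^(−6μ) = μ^32e^(−7.8μ), i.e. Gamma(shape=33, rate=7.8).
The mode of a Gamma(a, b) with a ≥ 1 (shape–rate) is (a−1)/b = 32/7.8 ≈ 4.10.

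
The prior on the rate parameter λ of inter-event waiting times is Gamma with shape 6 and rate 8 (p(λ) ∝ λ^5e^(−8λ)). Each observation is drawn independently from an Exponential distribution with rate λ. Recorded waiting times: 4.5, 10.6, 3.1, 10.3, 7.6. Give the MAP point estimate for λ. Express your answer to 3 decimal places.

λ̂_MAP = 0.227

The Exponential(rate=λ) likelihood is ∝ λ^n e^(−λΣtᵢ). Here n = 5 and Σtᵢ = 4.5 + 10.6 + 3.1 + 10.3 + 7.6 = 36.1.
Posterior ∝ λ^5e^(−8λ) · λ^5e^(−36.1λ) = λ^10e^(−44.1λ), i.e. Gamma(11, 44.1).
Mode = (a−1)/b = 10/44.1 ≈ 0.227.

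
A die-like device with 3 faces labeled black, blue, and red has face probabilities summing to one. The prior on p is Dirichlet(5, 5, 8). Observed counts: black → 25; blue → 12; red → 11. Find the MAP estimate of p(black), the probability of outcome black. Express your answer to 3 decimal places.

The posterior is Dirichlet(αᵢ + nᵢ) = Dirichlet(30, 17, 19).
For a Dirichlet(a₁,…,a_K) with all aᵢ > 1, the mode has j-th component (aⱼ − 1)/(Σaᵢ − K).
Here Σaᵢ = 66 and K = 3, so p(black) = (30 − 1)/(66 − 3) = 29/63 ≈ 0.460.

MAP estimate of p(black) = 0.460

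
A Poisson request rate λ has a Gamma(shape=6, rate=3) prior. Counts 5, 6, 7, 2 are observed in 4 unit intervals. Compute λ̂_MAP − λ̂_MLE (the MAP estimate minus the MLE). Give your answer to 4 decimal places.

Σxᵢ = 20. Posterior is Gamma(26, 7); MAP = (26−1)/7 = 25/7 ≈ 3.57143.
MLE = x̄ = 20/4 ≈ 5.00000.
Difference = 25/7 − 20/4 = -10/7 ≈ -1.4286.

MAP − MLE = -1.4286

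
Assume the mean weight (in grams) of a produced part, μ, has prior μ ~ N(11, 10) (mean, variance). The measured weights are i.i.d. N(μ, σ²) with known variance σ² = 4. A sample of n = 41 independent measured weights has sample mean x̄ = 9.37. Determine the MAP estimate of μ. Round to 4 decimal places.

n = 41, x̄ = 9.37.
For a Normal prior and Normal likelihood with known variance, the posterior is Normal; its mode equals its mean, the precision-weighted average.
Prior precision 1/σ₀² = 1/10 = 0.1; data precision n/σ² = 41/4 = 10.25.
μ̂ = (0.1·11 + 10.25·9.37) / (0.1 + 10.25) = 97.1425/10.35 = 38857/4140 ≈ 9.3857.

μ̂_MAP = 9.3857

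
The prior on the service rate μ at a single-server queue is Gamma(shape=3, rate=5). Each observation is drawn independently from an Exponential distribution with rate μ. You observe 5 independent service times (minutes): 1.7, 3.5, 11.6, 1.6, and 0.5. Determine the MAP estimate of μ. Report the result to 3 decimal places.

μ̂_MAP = 0.293

The Exponential(rate=μ) likelihood is ∝ μ^n e^(−μΣtᵢ). Here n = 5 and Σtᵢ = 1.7 + 3.5 + 11.6 + 1.6 + 0.5 = 18.9.
Posterior ∝ μ^2e^(−5μ) · μ^5e^(−18.9μ) = μ^7e^(−23.9μ), i.e. Gamma(8, 23.9).
Mode = (a−1)/b = 7/23.9 ≈ 0.293.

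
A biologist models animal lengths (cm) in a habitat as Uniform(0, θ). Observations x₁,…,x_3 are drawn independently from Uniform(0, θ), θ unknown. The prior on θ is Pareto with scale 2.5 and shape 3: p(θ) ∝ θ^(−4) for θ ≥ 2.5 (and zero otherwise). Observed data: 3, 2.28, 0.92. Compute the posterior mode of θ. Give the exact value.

The Uniform(0, θ) likelihood is θ^(−n) for θ ≥ max(xᵢ), zero otherwise. Here max(xᵢ) = 3.
Posterior ∝ θ^(−4) · θ^(−3) = θ^(−7) on θ ≥ max(2.5, 3) = 3.
This density is strictly decreasing in θ, so the posterior mode lies at the lower boundary of the support.

θ̂_MAP = 3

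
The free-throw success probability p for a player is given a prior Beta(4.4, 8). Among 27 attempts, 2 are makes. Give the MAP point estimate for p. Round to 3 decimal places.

Prior: Beta(4.4, 8).
Data: 2 successes in 27 trials. The binomial likelihood contributes p^2(1−p)^25, so the posterior is Beta(4.4+2, 8+25) = Beta(6.4, 33).
For Beta(a, b) with a, b > 1 the mode is (a−1)/(a+b−2) = 5.4/37.4 ≈ 0.144.

p̂_MAP = 0.144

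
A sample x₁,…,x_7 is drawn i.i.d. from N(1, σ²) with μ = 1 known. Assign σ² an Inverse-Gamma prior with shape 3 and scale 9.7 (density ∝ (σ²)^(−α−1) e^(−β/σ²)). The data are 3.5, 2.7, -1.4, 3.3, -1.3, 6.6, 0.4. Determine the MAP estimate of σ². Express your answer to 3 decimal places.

σ̂²_MAP = 5.107

Sum of squared deviations about the known mean: SS = (3.5−1)² + (2.7−1)² + (-1.4−1)² + (3.3−1)² + (-1.3−1)² + (6.6−1)² + (0.4−1)² = 57.2.
The Normal likelihood contributes (σ²)^(−n/2) exp(−SS/(2σ²)), so the posterior is Inverse-Gamma(α + n/2, β + SS/2) = Inverse-Gamma(6.5, 38.3).
The mode of Inverse-Gamma(a, b) is b/(a+1) = 38.3/7.5 ≈ 5.107.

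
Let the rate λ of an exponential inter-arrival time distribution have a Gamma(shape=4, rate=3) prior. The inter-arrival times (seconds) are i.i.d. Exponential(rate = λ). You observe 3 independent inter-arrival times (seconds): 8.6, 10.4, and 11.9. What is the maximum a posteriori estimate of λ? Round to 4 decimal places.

λ̂_MAP = 0.1770

The Exponential(rate=λ) likelihood is ∝ λ^n e^(−λΣtᵢ). Here n = 3 and Σtᵢ = 8.6 + 10.4 + 11.9 = 30.9.
Posterior ∝ λ^3e^(−3λ) · λ^3e^(−30.9λ) = λ^6e^(−33.9λ), i.e. Gamma(7, 33.9).
Mode = (a−1)/b = 6/33.9 ≈ 0.1770.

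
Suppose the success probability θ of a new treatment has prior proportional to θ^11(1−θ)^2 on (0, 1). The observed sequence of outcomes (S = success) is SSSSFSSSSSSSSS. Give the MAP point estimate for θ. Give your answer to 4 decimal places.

θ̂_MAP = 0.8889

The prior density ∝ θ^11(1−θ)^2 is the kernel of Beta(12, 3).
Data: 13 successes in 14 trials (from the sequence). The binomial likelihood contributes θ^13(1−θ)^1, so the posterior is Beta(12+13, 3+1) = Beta(25, 4).
For Beta(a, b) with a, b > 1 the mode is (a−1)/(a+b−2) = 24/27 ≈ 0.8889.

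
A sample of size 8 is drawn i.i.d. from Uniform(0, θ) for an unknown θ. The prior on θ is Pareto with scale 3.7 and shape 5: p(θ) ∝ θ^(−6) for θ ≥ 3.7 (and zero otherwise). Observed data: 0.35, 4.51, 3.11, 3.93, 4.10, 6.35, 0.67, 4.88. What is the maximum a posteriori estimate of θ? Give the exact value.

θ̂_MAP = 6.35

The Uniform(0, θ) likelihood is θ^(−n) for θ ≥ max(xᵢ), zero otherwise. Here max(xᵢ) = 6.35.
Posterior ∝ θ^(−6) · θ^(−8) = θ^(−14) on θ ≥ max(3.7, 6.35) = 6.35.
This density is strictly decreasing in θ, so the posterior mode lies at the lower boundary of the support.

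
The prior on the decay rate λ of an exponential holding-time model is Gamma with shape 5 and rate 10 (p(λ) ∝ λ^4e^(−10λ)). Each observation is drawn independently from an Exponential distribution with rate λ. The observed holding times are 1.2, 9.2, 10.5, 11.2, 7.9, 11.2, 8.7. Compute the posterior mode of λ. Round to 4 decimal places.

λ̂_MAP = 0.1574

The Exponential(rate=λ) likelihood is ∝ λ^n e^(−λΣtᵢ). Here n = 7 and Σtᵢ = 1.2 + 9.2 + 10.5 + 11.2 + 7.9 + 11.2 + 8.7 = 59.9.
Posterior ∝ λ^4e^(−10λ) · λ^7e^(−59.9λ) = λ^11e^(−69.9λ), i.e. Gamma(12, 69.9).
Mode = (a−1)/b = 11/69.9 ≈ 0.1574.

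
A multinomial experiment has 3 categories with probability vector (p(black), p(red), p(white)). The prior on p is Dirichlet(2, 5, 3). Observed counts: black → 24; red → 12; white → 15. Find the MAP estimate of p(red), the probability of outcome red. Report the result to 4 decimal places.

MAP estimate of p(red) = 0.2759

The posterior is Dirichlet(αᵢ + nᵢ) = Dirichlet(26, 17, 18).
For a Dirichlet(a₁,…,a_K) with all aᵢ > 1, the mode has j-th component (aⱼ − 1)/(Σaᵢ − K).
Here Σaᵢ = 61 and K = 3, so p(red) = (17 − 1)/(61 − 3) = 16/58 ≈ 0.2759.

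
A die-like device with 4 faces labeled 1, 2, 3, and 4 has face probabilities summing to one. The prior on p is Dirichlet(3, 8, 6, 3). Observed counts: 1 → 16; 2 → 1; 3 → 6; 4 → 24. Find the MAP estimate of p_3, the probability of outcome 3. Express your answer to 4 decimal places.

MAP estimate: 0.1746

The posterior is Dirichlet(αᵢ + nᵢ) = Dirichlet(19, 9, 12, 27).
For a Dirichlet(a₁,…,a_K) with all aᵢ > 1, the mode has j-th component (aⱼ − 1)/(Σaᵢ − K).
Here Σaᵢ = 67 and K = 4, so p_3 = (12 − 1)/(67 − 4) = 11/63 ≈ 0.1746.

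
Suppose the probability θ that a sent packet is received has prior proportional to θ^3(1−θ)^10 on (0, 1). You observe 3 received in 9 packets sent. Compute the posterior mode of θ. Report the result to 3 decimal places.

The prior density ∝ θ^3(1−θ)^10 is the kernel of Beta(4, 11).
Data: 3 successes in 9 trials. The binomial likelihood contributes θ^3(1−θ)^6, so the posterior is Beta(4+3, 11+6) = Beta(7, 17).
For Beta(a, b) with a, b > 1 the mode is (a−1)/(a+b−2) = 6/22 ≈ 0.273.

θ̂_MAP = 0.273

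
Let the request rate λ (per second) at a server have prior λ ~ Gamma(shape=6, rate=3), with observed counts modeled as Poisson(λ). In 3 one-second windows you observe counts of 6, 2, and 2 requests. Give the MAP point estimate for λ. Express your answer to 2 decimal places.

λ̂_MAP = 2.50

Σxᵢ = 6+2+2 = 10, with n = 3.
Posterior ∝ λ^5e^(−3λ) · λ^10e^(−3λ) = λ^15e^(−6λ), i.e. Gamma(shape=16, rate=6).
The mode of a Gamma(a, b) with a ≥ 1 (shape–rate) is (a−1)/b = 15/6 ≈ 2.50.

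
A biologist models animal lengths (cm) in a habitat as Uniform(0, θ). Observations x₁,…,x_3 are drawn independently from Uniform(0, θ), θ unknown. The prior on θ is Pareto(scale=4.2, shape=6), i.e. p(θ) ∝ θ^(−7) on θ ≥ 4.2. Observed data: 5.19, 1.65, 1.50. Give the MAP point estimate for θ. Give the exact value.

θ̂_MAP = 5.19

The Uniform(0, θ) likelihood is θ^(−n) for θ ≥ max(xᵢ), zero otherwise. Here max(xᵢ) = 5.19.
Posterior ∝ θ^(−7) · θ^(−3) = θ^(−10) on θ ≥ max(4.2, 5.19) = 5.19.
This density is strictly decreasing in θ, so the posterior mode lies at the lower boundary of the support.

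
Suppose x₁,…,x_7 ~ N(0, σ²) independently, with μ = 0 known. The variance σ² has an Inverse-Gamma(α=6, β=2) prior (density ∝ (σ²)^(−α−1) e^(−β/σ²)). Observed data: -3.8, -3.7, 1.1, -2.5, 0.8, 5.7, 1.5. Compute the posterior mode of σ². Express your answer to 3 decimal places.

σ̂²_MAP = 3.570

Sum of squared deviations about the known mean: SS = (-3.8−0)² + (-3.7−0)² + (1.1−0)² + (-2.5−0)² + (0.8−0)² + (5.7−0)² + (1.5−0)² = 70.97.
The Normal likelihood contributes (σ²)^(−n/2) exp(−SS/(2σ²)), so the posterior is Inverse-Gamma(α + n/2, β + SS/2) = Inverse-Gamma(9.5, 37.485).
The mode of Inverse-Gamma(a, b) is b/(a+1) = 37.485/10.5 ≈ 3.570.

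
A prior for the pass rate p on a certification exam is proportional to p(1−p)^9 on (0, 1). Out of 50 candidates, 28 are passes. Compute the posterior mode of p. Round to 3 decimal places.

The prior density ∝ p(1−p)^9 is the kernel of Beta(2, 10).
Data: 28 successes in 50 trials. The binomial likelihood contributes p^28(1−p)^22, so the posterior is Beta(2+28, 10+22) = Beta(30, 32).
For Beta(a, b) with a, b > 1 the mode is (a−1)/(a+b−2) = 29/60 ≈ 0.483.

p̂_MAP = 0.483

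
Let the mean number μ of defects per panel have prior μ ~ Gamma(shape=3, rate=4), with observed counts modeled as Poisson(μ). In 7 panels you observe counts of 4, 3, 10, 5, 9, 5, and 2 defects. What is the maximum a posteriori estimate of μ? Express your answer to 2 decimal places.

Σxᵢ = 4+3+10+5+9+5+2 = 38, with n = 7.
Posterior ∝ μ^2e^(−4μ) · μ^38e^(−7μ) = μ^40e^(−11μ), i.e. Gamma(shape=41, rate=11).
The mode of a Gamma(a, b) with a ≥ 1 (shape–rate) is (a−1)/b = 40/11 ≈ 3.64.

μ̂_MAP = 3.64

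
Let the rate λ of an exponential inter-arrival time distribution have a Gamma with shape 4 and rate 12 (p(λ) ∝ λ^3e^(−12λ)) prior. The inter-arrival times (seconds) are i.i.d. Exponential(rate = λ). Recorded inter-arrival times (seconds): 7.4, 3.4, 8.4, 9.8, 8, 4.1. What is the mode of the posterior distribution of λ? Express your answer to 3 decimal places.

λ̂_MAP = 0.169

The Exponential(rate=λ) likelihood is ∝ λ^n e^(−λΣtᵢ). Here n = 6 and Σtᵢ = 7.4 + 3.4 + 8.4 + 9.8 + 8 + 4.1 = 41.1.
Posterior ∝ λ^3e^(−12λ) · λ^6e^(−41.1λ) = λ^9e^(−53.1λ), i.e. Gamma(10, 53.1).
Mode = (a−1)/b = 9/53.1 ≈ 0.169.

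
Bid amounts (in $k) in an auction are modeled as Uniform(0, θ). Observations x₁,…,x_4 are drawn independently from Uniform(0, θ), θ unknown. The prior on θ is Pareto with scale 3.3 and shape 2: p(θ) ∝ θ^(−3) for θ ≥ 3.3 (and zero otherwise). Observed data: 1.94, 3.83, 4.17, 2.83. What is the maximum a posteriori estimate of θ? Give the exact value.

θ̂_MAP = 4.17

The Uniform(0, θ) likelihood is θ^(−n) for θ ≥ max(xᵢ), zero otherwise. Here max(xᵢ) = 4.17.
Posterior ∝ θ^(−3) · θ^(−4) = θ^(−7) on θ ≥ max(3.3, 4.17) = 4.17.
This density is strictly decreasing in θ, so the posterior mode lies at the lower boundary of the support.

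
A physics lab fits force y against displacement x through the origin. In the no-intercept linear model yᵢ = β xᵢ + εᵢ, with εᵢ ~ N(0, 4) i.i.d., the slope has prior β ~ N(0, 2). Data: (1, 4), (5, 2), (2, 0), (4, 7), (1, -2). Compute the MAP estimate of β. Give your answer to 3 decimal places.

β̂_MAP = 0.816

log p(β | y) = −Σ(yᵢ − βxᵢ)²/(2·4) − β²/(2·2) + const.
Setting the derivative to zero: Σxᵢ(yᵢ − βxᵢ)/4 − β/2 = 0, so β = Σxᵢyᵢ / (Σxᵢ² + σ²/τ²).
Σxᵢyᵢ = 1·4 + 5·2 + 2·0 + 4·7 + 1·(-2) = 40; Σxᵢ² = 47; σ²/τ² = 2.
β̂_MAP = 40 / (47 + 2) = 40/49 ≈ 0.816.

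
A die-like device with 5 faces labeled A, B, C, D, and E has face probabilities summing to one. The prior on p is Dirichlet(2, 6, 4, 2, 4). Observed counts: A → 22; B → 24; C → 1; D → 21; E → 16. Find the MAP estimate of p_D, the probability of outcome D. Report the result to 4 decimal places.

MAP estimate of p_D = 0.2268

The posterior is Dirichlet(αᵢ + nᵢ) = Dirichlet(24, 30, 5, 23, 20).
For a Dirichlet(a₁,…,a_K) with all aᵢ > 1, the mode has j-th component (aⱼ − 1)/(Σaᵢ − K).
Here Σaᵢ = 102 and K = 5, so p_D = (23 − 1)/(102 − 5) = 22/97 ≈ 0.2268.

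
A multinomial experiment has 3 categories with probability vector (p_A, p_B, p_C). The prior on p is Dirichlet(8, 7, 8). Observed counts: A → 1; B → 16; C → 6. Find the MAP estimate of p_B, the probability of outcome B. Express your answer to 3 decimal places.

MAP estimate of p_B = 0.512

The posterior is Dirichlet(αᵢ + nᵢ) = Dirichlet(9, 23, 14).
For a Dirichlet(a₁,…,a_K) with all aᵢ > 1, the mode has j-th component (aⱼ − 1)/(Σaᵢ − K).
Here Σaᵢ = 46 and K = 3, so p_B = (23 − 1)/(46 − 3) = 22/43 ≈ 0.512.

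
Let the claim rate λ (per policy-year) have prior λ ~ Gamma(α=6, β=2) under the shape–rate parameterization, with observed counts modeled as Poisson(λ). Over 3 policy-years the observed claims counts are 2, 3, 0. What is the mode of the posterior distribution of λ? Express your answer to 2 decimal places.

λ̂_MAP = 2.00

Σxᵢ = 2+3+0 = 5, with n = 3.
Posterior ∝ λ^5e^(−2λ) · λ^5e^(−3λ) = λ^10e^(−5λ), i.e. Gamma(shape=11, rate=5).
The mode of a Gamma(a, b) with a ≥ 1 (shape–rate) is (a−1)/b = 10/5 ≈ 2.00.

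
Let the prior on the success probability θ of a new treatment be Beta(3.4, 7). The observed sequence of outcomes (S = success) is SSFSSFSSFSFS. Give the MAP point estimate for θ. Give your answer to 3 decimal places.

θ̂_MAP = 0.510

Prior: Beta(3.4, 7).
Data: 8 successes in 12 trials (from the sequence). The binomial likelihood contributes θ^8(1−θ)^4, so the posterior is Beta(3.4+8, 7+4) = Beta(11.4, 11).
For Beta(a, b) with a, b > 1 the mode is (a−1)/(a+b−2) = 10.4/20.4 ≈ 0.510.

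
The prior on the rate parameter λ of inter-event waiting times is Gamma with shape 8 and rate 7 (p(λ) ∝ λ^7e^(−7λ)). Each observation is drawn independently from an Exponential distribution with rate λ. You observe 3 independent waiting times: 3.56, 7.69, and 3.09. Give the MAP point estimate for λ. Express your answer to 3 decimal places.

λ̂_MAP = 0.469

The Exponential(rate=λ) likelihood is ∝ λ^n e^(−λΣtᵢ). Here n = 3 and Σtᵢ = 3.56 + 7.69 + 3.09 = 14.34.
Posterior ∝ λ^7e^(−7λ) · λ^3e^(−14.34λ) = λ^10e^(−21.34λ), i.e. Gamma(11, 21.34).
Mode = (a−1)/b = 10/21.34 ≈ 0.469.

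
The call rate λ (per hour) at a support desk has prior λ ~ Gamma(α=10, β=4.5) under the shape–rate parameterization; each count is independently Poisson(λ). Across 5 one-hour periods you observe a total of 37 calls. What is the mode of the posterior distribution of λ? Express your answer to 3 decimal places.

Σxᵢ = 37, n = 5.
Posterior ∝ λ^9e^(−4.5λ) · λ^37e^(−5λ) = λ^46e^(−9.5λ), i.e. Gamma(shape=47, rate=9.5).
The mode of a Gamma(a, b) with a ≥ 1 (shape–rate) is (a−1)/b = 46/9.5 ≈ 4.842.

λ̂_MAP = 4.842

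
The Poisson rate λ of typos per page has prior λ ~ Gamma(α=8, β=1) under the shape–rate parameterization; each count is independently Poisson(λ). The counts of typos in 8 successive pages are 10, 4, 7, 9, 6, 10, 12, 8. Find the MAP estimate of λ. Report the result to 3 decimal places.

Σxᵢ = 10+4+7+9+6+10+12+8 = 66, with n = 8.
Posterior ∝ λ^7e^(−1λ) · λ^66e^(−8λ) = λ^73e^(−9λ), i.e. Gamma(shape=74, rate=9).
The mode of a Gamma(a, b) with a ≥ 1 (shape–rate) is (a−1)/b = 73/9 ≈ 8.111.

λ̂_MAP = 8.111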